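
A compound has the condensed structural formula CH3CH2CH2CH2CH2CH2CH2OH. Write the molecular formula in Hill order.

C7H16O

Atom tally by fragment:
  CH3 → C:1 H:3
  CH2 → C:1 H:2
  CH2 → C:1 H:2
  CH2 → C:1 H:2
  CH2 → C:1 H:2
  CH2CH2OH → C:2 H:5 O:1
Element totals:
  C: 7
  H: 16
  O: 1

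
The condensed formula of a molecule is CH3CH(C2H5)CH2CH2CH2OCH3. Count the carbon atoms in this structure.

Atom tally by fragment:
  CH3 → C:1 H:3
  CH(C2H5) → C:3 H:6
  CH2 → C:1 H:2
  CH2 → C:1 H:2
  CH2OCH3 → C:2 H:5 O:1
Element totals:
  C: 8
  H: 18
  O: 1

8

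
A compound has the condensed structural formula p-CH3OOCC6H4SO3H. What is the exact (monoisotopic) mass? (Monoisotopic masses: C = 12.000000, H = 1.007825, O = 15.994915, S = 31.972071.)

Atom tally by fragment:
  benzene ring core → C:6 H:6
  (− 2 ring H displaced by substituents)
  + COOCH3 → C:2 H:3 O:2
  + SO3H → S:1 O:3 H:1
Element totals:
  C: 8
  H: 8
  O: 5
  S: 1
Molecular formula: C8H8O5S.
  M = 8(12.0) + 8(1.007825) + 5(15.994915) + 31.972071
    = 96.000000 + 8.062600 + 79.974575 + 31.972071 = 216.009246

216.0092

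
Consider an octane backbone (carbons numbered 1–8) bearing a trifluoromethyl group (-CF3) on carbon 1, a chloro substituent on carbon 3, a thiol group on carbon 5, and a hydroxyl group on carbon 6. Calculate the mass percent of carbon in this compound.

40.83%

Atom tally by fragment:
  F3CCH2 → C:2 H:2 F:3
  CH2 → C:1 H:2
  CH(Cl) → C:1 H:1 Cl:1
  CH2 → C:1 H:2
  CH(SH) → C:1 H:2 S:1
  CH(OH) → C:1 H:2 O:1
  CH2 → C:1 H:2
  CH3 → C:1 H:3
Element totals:
  C: 9
  H: 16
  Cl: 1
  F: 3
  O: 1
  S: 1
Molecular formula: C9H16ClF3OS.
Molar mass = 264.730 g/mol.
Mass from C: 9 × 12.011 = 108.099 g/mol.
%C = 108.099 / 264.730 × 100 = 40.83%.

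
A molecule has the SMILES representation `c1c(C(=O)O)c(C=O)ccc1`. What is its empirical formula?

Atom tally by fragment:
  benzene ring core → C:6 H:6
  (− 2 ring H displaced by substituents)
  + COOH → C:1 H:1 O:2
  + CHO → C:1 H:1 O:1
Element totals:
  C: 8
  H: 6
  O: 3
Molecular formula: C8H6O3.
gcd of subscripts (8, 6, 3) = 1, so the empirical formula equals the molecular formula.

C8H6O3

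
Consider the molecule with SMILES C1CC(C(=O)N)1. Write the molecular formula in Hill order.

Atom tally by fragment:
  cyclopropane ring core → C:3 H:6
  (− 1 ring H displaced by substituents)
  + CONH2 → C:1 H:2 O:1 N:1
Element totals:
  C: 4
  H: 7
  N: 1
  O: 1

C4H7NO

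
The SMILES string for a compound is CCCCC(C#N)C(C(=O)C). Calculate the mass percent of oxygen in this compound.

10.44%

Atom tally by fragment:
  CH3 → C:1 H:3
  CH2 → C:1 H:2
  CH2 → C:1 H:2
  CH2 → C:1 H:2
  CH(CN) → C:2 H:1 N:1
  CH2COCH3 → C:3 H:5 O:1
Element totals:
  C: 9
  H: 15
  N: 1
  O: 1
Molecular formula: C9H15NO.
Molar mass = 153.225 g/mol.
Mass from O: 1 × 15.999 = 15.999 g/mol.
%O = 15.999 / 153.225 × 100 = 10.44%.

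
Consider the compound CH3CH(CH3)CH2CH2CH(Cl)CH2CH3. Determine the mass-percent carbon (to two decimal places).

Atom tally by fragment:
  CH3 → C:1 H:3
  CH(CH3) → C:2 H:4
  CH2 → C:1 H:2
  CH2 → C:1 H:2
  CH(Cl) → C:1 H:1 Cl:1
  CH2 → C:1 H:2
  CH3 → C:1 H:3
Element totals:
  C: 8
  H: 17
  Cl: 1
Molecular formula: C8H17Cl.
Molar mass = 148.674 g/mol.
Mass from C: 8 × 12.011 = 96.088 g/mol.
%C = 96.088 / 148.674 × 100 = 64.63%.

64.63%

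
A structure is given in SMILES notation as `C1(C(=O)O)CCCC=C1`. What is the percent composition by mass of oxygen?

25.36%

Atom tally by fragment:
  cyclohexene ring core → C:6 H:10
  (− 1 ring H displaced by substituents)
  + COOH → C:1 H:1 O:2
Element totals:
  C: 7
  H: 10
  O: 2
Molecular formula: C7H10O2.
Molar mass = 126.155 g/mol.
Mass from O: 2 × 15.999 = 31.998 g/mol.
%O = 31.998 / 126.155 × 100 = 25.36%.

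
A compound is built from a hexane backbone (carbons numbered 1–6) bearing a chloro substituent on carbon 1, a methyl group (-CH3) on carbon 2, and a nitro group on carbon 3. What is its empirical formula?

C7H14ClNO2

Atom tally by fragment:
  ClCH2 → C:1 H:2 Cl:1
  CH(CH3) → C:2 H:4
  CH(NO2) → C:1 H:1 N:1 O:2
  CH2 → C:1 H:2
  CH2 → C:1 H:2
  CH3 → C:1 H:3
Element totals:
  C: 7
  H: 14
  Cl: 1
  N: 1
  O: 2
Molecular formula: C7H14ClNO2.
gcd of subscripts (7, 1, 14, 1, 2) = 1, so the empirical formula equals the molecular formula.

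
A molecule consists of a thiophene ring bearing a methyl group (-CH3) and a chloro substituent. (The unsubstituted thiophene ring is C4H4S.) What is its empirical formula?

C5H5ClS

Atom tally by fragment:
  thiophene ring core → C:4 H:4 S:1
  (− 2 ring H displaced by substituents)
  + CH3 → C:1 H:3
  + Cl → Cl:1
Element totals:
  C: 5
  H: 5
  Cl: 1
  S: 1
Molecular formula: C5H5ClS.
gcd of subscripts (5, 1, 5, 1) = 1, so the empirical formula equals the molecular formula.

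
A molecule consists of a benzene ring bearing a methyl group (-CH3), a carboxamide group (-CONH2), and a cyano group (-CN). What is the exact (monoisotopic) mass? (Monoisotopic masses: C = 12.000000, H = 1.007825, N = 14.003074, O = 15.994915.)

Atom tally by fragment:
  benzene ring core → C:6 H:6
  (− 3 ring H displaced by substituents)
  + CH3 → C:1 H:3
  + CONH2 → C:1 H:2 O:1 N:1
  + CN → C:1 N:1
Element totals:
  C: 9
  H: 8
  N: 2
  O: 1
Molecular formula: C9H8N2O.
  M = 9(12.0) + 8(1.007825) + 2(14.003074) + 15.994915
    = 108.000000 + 8.062600 + 28.006148 + 15.994915 = 160.063663

160.0637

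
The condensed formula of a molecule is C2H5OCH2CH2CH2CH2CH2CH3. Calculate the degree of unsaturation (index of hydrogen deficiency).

Atom tally by fragment:
  C2H5OCH2 → C:3 H:7 O:1
  CH2 → C:1 H:2
  CH2 → C:1 H:2
  CH2 → C:1 H:2
  CH2 → C:1 H:2
  CH3 → C:1 H:3
Element totals:
  C: 8
  H: 18
  O: 1
Molecular formula: C8H18O.
DoU = (2C + 2 + N − H − X) / 2 = (2·8 + 2 + 0 − 18 − 0) / 2 = 0.

0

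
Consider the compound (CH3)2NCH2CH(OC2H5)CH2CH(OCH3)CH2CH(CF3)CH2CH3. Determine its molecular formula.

Atom tally by fragment:
  (CH3)2NCH2 → C:3 H:8 N:1
  CH(OC2H5) → C:3 H:6 O:1
  CH2 → C:1 H:2
  CH(OCH3) → C:2 H:4 O:1
  CH2 → C:1 H:2
  CH(CF3) → C:2 H:1 F:3
  CH2 → C:1 H:2
  CH3 → C:1 H:3
Element totals:
  C: 14
  H: 28
  F: 3
  N: 1
  O: 2

C14H28F3NO2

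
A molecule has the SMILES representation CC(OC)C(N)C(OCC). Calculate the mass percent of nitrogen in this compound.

Atom tally by fragment:
  CH3 → C:1 H:3
  CH(OCH3) → C:2 H:4 O:1
  CH(NH2) → C:1 H:3 N:1
  CH2OC2H5 → C:3 H:7 O:1
Element totals:
  C: 7
  H: 17
  N: 1
  O: 2
Molecular formula: C7H17NO2.
Molar mass = 147.218 g/mol.
Mass from N: 1 × 14.007 = 14.007 g/mol.
%N = 14.007 / 147.218 × 100 = 9.51%.

9.51%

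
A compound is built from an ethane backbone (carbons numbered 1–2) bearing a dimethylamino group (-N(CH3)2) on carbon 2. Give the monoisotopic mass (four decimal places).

Atom tally by fragment:
  CH3 → C:1 H:3
  CH2N(CH3)2 → C:3 H:8 N:1
Element totals:
  C: 4
  H: 11
  N: 1
Molecular formula: C4H11N.
  M = 4(12.0) + 11(1.007825) + 14.003074
    = 48.000000 + 11.086075 + 14.003074 = 73.089149

73.0891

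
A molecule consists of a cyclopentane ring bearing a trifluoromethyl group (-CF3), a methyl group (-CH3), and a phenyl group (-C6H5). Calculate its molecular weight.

Atom tally by fragment:
  cyclopentane ring core → C:5 H:10
  (− 3 ring H displaced by substituents)
  + CF3 → C:1 F:3
  + CH3 → C:1 H:3
  + C6H5 → C:6 H:5
Element totals:
  C: 13
  H: 15
  F: 3
Molecular formula: C13H15F3.
  M = 13(12.011) + 15(1.008) + 3(18.998)
    = 156.143 + 15.120 + 56.994 = 228.257

228.26 g/mol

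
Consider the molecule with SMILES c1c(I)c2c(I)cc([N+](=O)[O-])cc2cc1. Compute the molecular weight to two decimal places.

424.96 g/mol

Atom tally by fragment:
  naphthalene ring system core → C:10 H:8
  (− 3 ring H displaced by substituents)
  + I → I:1
  + I → I:1
  + NO2 → N:1 O:2
Element totals:
  C: 10
  H: 5
  I: 2
  N: 1
  O: 2
Molecular formula: C10H5I2NO2.
  M = 10(12.011) + 5(1.008) + 2(126.904) + 14.007 + 2(15.999)
    = 120.110 + 5.040 + 253.808 + 14.007 + 31.998 = 424.963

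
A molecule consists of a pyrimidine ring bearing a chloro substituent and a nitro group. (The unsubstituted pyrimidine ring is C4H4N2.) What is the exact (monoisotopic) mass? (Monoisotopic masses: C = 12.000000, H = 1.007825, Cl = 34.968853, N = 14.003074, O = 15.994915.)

Atom tally by fragment:
  pyrimidine ring core → C:4 H:4 N:2
  (− 2 ring H displaced by substituents)
  + Cl → Cl:1
  + NO2 → N:1 O:2
Element totals:
  C: 4
  H: 2
  Cl: 1
  N: 3
  O: 2
Molecular formula: C4H2ClN3O2.
  M = 4(12.0) + 2(1.007825) + 34.968853 + 3(14.003074) + 2(15.994915)
    = 48.000000 + 2.015650 + 34.968853 + 42.009222 + 31.989830 = 158.983555

158.9836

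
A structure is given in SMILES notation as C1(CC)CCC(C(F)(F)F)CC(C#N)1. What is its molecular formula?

Atom tally by fragment:
  cyclohexane ring core → C:6 H:12
  (− 3 ring H displaced by substituents)
  + C2H5 → C:2 H:5
  + CF3 → C:1 F:3
  + CN → C:1 N:1
Element totals:
  C: 10
  H: 14
  F: 3
  N: 1

C10H14F3N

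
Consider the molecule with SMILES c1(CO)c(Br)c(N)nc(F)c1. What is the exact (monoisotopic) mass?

Atom tally by fragment:
  pyridine ring core → C:5 H:5 N:1
  (− 4 ring H displaced by substituents)
  + CH2OH → C:1 H:3 O:1
  + Br → Br:1
  + NH2 → N:1 H:2
  + F → F:1
Element totals:
  C: 6
  H: 6
  Br: 1
  F: 1
  N: 2
  O: 1
Molecular formula: C6H6BrFN2O.
  M = 6(12.0) + 6(1.007825) + 78.918338 + 18.998403 + 2(14.003074) + 15.994915
    = 72.000000 + 6.046950 + 78.918338 + 18.998403 + 28.006148 + 15.994915 = 219.964754

219.9648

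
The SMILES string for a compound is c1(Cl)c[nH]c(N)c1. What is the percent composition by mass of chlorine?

30.42%

Atom tally by fragment:
  pyrrole ring core → C:4 H:5 N:1
  (− 2 ring H displaced by substituents)
  + Cl → Cl:1
  + NH2 → N:1 H:2
Element totals:
  C: 4
  H: 5
  Cl: 1
  N: 2
Molecular formula: C4H5ClN2.
Molar mass = 116.548 g/mol.
Mass from Cl: 1 × 35.45 = 35.450 g/mol.
%Cl = 35.450 / 116.548 × 100 = 30.42%.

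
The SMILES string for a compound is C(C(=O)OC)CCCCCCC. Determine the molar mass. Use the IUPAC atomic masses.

172.27 g/mol

Atom tally by fragment:
  CH3OOCCH2 → C:3 H:5 O:2
  CH2 → C:1 H:2
  CH2 → C:1 H:2
  CH2 → C:1 H:2
  CH2 → C:1 H:2
  CH2 → C:1 H:2
  CH2 → C:1 H:2
  CH3 → C:1 H:3
Element totals:
  C: 10
  H: 20
  O: 2
Molecular formula: C10H20O2.
  M = 10(12.011) + 20(1.008) + 2(15.999)
    = 120.110 + 20.160 + 31.998 = 172.268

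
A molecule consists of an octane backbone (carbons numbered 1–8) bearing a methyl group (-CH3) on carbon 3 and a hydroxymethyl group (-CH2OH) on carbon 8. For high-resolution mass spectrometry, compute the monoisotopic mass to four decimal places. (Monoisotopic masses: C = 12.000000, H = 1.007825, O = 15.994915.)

158.1671

Atom tally by fragment:
  CH3 → C:1 H:3
  CH2 → C:1 H:2
  CH(CH3) → C:2 H:4
  CH2 → C:1 H:2
  CH2 → C:1 H:2
  CH2 → C:1 H:2
  CH2 → C:1 H:2
  CH2CH2OH → C:2 H:5 O:1
Element totals:
  C: 10
  H: 22
  O: 1
Molecular formula: C10H22O.
  M = 10(12.0) + 22(1.007825) + 15.994915
    = 120.000000 + 22.172150 + 15.994915 = 158.167065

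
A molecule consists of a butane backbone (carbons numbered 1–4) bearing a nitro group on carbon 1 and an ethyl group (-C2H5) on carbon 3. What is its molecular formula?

C6H13NO2

Atom tally by fragment:
  O2NCH2 → C:1 H:2 N:1 O:2
  CH2 → C:1 H:2
  CH(C2H5) → C:3 H:6
  CH3 → C:1 H:3
Element totals:
  C: 6
  H: 13
  N: 1
  O: 2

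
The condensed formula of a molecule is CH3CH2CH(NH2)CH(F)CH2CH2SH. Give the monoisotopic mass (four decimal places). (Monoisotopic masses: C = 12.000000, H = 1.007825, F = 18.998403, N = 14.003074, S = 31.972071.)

Atom tally by fragment:
  CH3 → C:1 H:3
  CH2 → C:1 H:2
  CH(NH2) → C:1 H:3 N:1
  CH(F) → C:1 H:1 F:1
  CH2 → C:1 H:2
  CH2SH → C:1 H:3 S:1
Element totals:
  C: 6
  H: 14
  F: 1
  N: 1
  S: 1
Molecular formula: C6H14FNS.
  M = 6(12.0) + 14(1.007825) + 18.998403 + 14.003074 + 31.972071
    = 72.000000 + 14.109550 + 18.998403 + 14.003074 + 31.972071 = 151.083098

151.0831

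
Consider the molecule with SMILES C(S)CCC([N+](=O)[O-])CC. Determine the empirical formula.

C6H13NO2S

Atom tally by fragment:
  HSCH2 → C:1 H:3 S:1
  CH2 → C:1 H:2
  CH2 → C:1 H:2
  CH(NO2) → C:1 H:1 N:1 O:2
  CH2 → C:1 H:2
  CH3 → C:1 H:3
Element totals:
  C: 6
  H: 13
  N: 1
  O: 2
  S: 1
Molecular formula: C6H13NO2S.
gcd of subscripts (6, 13, 1, 2, 1) = 1, so the empirical formula equals the molecular formula.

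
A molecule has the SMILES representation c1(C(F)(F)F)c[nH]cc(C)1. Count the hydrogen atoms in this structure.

6

Atom tally by fragment:
  pyrrole ring core → C:4 H:5 N:1
  (− 2 ring H displaced by substituents)
  + CF3 → C:1 F:3
  + CH3 → C:1 H:3
Element totals:
  C: 6
  H: 6
  F: 3
  N: 1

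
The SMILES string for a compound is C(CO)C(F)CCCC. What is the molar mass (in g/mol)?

Atom tally by fragment:
  HOCH2CH2 → C:2 H:5 O:1
  CH(F) → C:1 H:1 F:1
  CH2 → C:1 H:2
  CH2 → C:1 H:2
  CH2 → C:1 H:2
  CH3 → C:1 H:3
Element totals:
  C: 7
  H: 15
  F: 1
  O: 1
Molecular formula: C7H15FO.
  M = 7(12.011) + 15(1.008) + 18.998 + 15.999
    = 84.077 + 15.120 + 18.998 + 15.999 = 134.194

134.19 g/mol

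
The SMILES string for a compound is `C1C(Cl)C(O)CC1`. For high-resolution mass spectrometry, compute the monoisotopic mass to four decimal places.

Atom tally by fragment:
  cyclopentane ring core → C:5 H:10
  (− 2 ring H displaced by substituents)
  + Cl → Cl:1
  + OH → O:1 H:1
Element totals:
  C: 5
  H: 9
  Cl: 1
  O: 1
Molecular formula: C5H9ClO.
  M = 5(12.0) + 9(1.007825) + 34.968853 + 15.994915
    = 60.000000 + 9.070425 + 34.968853 + 15.994915 = 120.034193

120.0342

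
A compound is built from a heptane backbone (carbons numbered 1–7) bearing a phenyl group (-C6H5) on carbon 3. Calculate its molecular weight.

176.30 g/mol

Atom tally by fragment:
  CH3 → C:1 H:3
  CH2 → C:1 H:2
  CH(C6H5) → C:7 H:6
  CH2 → C:1 H:2
  CH2 → C:1 H:2
  CH2 → C:1 H:2
  CH3 → C:1 H:3
Element totals:
  C: 13
  H: 20
Molecular formula: C13H20.
  M = 13(12.011) + 20(1.008)
    = 156.143 + 20.160 = 176.303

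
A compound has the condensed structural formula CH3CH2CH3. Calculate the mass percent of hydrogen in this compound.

18.29%

Atom tally by fragment:
  CH3 → C:1 H:3
  CH2 → C:1 H:2
  CH3 → C:1 H:3
Element totals:
  C: 3
  H: 8
Molecular formula: C3H8.
Molar mass = 44.097 g/mol.
Mass from H: 8 × 1.008 = 8.064 g/mol.
%H = 8.064 / 44.097 × 100 = 18.29%.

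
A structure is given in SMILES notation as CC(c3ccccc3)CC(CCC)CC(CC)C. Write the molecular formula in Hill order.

C18H30

Atom tally by fragment:
  CH3 → C:1 H:3
  CH(C6H5) → C:7 H:6
  CH2 → C:1 H:2
  CH(CH2CH2CH3) → C:4 H:8
  CH2 → C:1 H:2
  CH(C2H5) → C:3 H:6
  CH3 → C:1 H:3
Element totals:
  C: 18
  H: 30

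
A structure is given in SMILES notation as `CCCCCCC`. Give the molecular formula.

C7H16

Atom tally by fragment:
  CH3 → C:1 H:3
  CH2 → C:1 H:2
  CH2 → C:1 H:2
  CH2 → C:1 H:2
  CH2 → C:1 H:2
  CH2 → C:1 H:2
  CH3 → C:1 H:3
Element totals:
  C: 7
  H: 16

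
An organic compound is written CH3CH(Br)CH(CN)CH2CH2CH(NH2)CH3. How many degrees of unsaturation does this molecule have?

2

Atom tally by fragment:
  CH3 → C:1 H:3
  CH(Br) → C:1 H:1 Br:1
  CH(CN) → C:2 H:1 N:1
  CH2 → C:1 H:2
  CH2 → C:1 H:2
  CH(NH2) → C:1 H:3 N:1
  CH3 → C:1 H:3
Element totals:
  C: 8
  H: 15
  Br: 1
  N: 2
Molecular formula: C8H15BrN2.
DoU = (2C + 2 + N − H − X) / 2 = (2·8 + 2 + 2 − 15 − 1) / 2 = 2.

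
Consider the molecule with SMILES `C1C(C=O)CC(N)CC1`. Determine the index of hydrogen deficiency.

2

Atom tally by fragment:
  cyclohexane ring core → C:6 H:12
  (− 2 ring H displaced by substituents)
  + CHO → C:1 H:1 O:1
  + NH2 → N:1 H:2
Element totals:
  C: 7
  H: 13
  N: 1
  O: 1
Molecular formula: C7H13NO.
DoU = (2C + 2 + N − H − X) / 2 = (2·7 + 2 + 1 − 13 − 0) / 2 = 2.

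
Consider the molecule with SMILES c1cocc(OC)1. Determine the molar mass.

Atom tally by fragment:
  furan ring core → C:4 H:4 O:1
  (− 1 ring H displaced by substituents)
  + OCH3 → C:1 H:3 O:1
Element totals:
  C: 5
  H: 6
  O: 2
Molecular formula: C5H6O2.
  M = 5(12.011) + 6(1.008) + 2(15.999)
    = 60.055 + 6.048 + 31.998 = 98.101

98.10 g/mol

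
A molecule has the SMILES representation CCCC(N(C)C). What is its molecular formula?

C6H15N

Atom tally by fragment:
  CH3 → C:1 H:3
  CH2 → C:1 H:2
  CH2 → C:1 H:2
  CH2N(CH3)2 → C:3 H:8 N:1
Element totals:
  C: 6
  H: 15
  N: 1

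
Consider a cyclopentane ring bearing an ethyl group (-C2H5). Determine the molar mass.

Atom tally by fragment:
  cyclopentane ring core → C:5 H:10
  (− 1 ring H displaced by substituents)
  + C2H5 → C:2 H:5
Element totals:
  C: 7
  H: 14
Molecular formula: C7H14.
  M = 7(12.011) + 14(1.008)
    = 84.077 + 14.112 = 98.189

98.19 g/mol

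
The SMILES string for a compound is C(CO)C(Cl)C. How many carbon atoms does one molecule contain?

Atom tally by fragment:
  HOCH2CH2 → C:2 H:5 O:1
  CH(Cl) → C:1 H:1 Cl:1
  CH3 → C:1 H:3
Element totals:
  C: 4
  H: 9
  Cl: 1
  O: 1

4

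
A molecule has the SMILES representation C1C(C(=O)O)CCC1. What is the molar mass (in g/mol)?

114.14 g/mol

Atom tally by fragment:
  cyclopentane ring core → C:5 H:10
  (− 1 ring H displaced by substituents)
  + COOH → C:1 H:1 O:2
Element totals:
  C: 6
  H: 10
  O: 2
Molecular formula: C6H10O2.
  M = 6(12.011) + 10(1.008) + 2(15.999)
    = 72.066 + 10.080 + 31.998 = 114.144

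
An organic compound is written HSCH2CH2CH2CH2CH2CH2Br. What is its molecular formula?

Element totals:
  C: 6
  H: 13
  Br: 1
  S: 1

C6H13BrS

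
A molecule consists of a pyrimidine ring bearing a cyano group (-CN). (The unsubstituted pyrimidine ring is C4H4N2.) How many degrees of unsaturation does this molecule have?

6

Atom tally by fragment:
  pyrimidine ring core → C:4 H:4 N:2
  (− 1 ring H displaced by substituents)
  + CN → C:1 N:1
Element totals:
  C: 5
  H: 3
  N: 3
Molecular formula: C5H3N3.
DoU = (2C + 2 + N − H − X) / 2 = (2·5 + 2 + 3 − 3 − 0) / 2 = 6.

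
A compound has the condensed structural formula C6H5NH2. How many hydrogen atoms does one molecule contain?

Element totals:
  C: 6
  H: 7
  N: 1

7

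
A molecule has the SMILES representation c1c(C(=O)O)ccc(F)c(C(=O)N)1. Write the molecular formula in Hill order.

Atom tally by fragment:
  benzene ring core → C:6 H:6
  (− 3 ring H displaced by substituents)
  + COOH → C:1 H:1 O:2
  + F → F:1
  + CONH2 → C:1 H:2 O:1 N:1
Element totals:
  C: 8
  H: 6
  F: 1
  N: 1
  O: 3

C8H6FNO3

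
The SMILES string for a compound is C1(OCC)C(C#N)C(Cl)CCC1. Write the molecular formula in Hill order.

Atom tally by fragment:
  cyclohexane ring core → C:6 H:12
  (− 3 ring H displaced by substituents)
  + OC2H5 → C:2 H:5 O:1
  + CN → C:1 N:1
  + Cl → Cl:1
Element totals:
  C: 9
  H: 14
  Cl: 1
  N: 1
  O: 1

C9H14ClNO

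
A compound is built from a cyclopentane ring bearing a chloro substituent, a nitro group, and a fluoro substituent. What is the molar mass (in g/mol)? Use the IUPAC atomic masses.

167.56 g/mol

Atom tally by fragment:
  cyclopentane ring core → C:5 H:10
  (− 3 ring H displaced by substituents)
  + Cl → Cl:1
  + NO2 → N:1 O:2
  + F → F:1
Element totals:
  C: 5
  H: 7
  Cl: 1
  F: 1
  N: 1
  O: 2
Molecular formula: C5H7ClFNO2.
  M = 5(12.011) + 7(1.008) + 35.45 + 18.998 + 14.007 + 2(15.999)
    = 60.055 + 7.056 + 35.450 + 18.998 + 14.007 + 31.998 = 167.564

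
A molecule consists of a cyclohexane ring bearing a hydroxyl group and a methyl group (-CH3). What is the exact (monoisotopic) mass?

114.1045

Atom tally by fragment:
  cyclohexane ring core → C:6 H:12
  (− 2 ring H displaced by substituents)
  + OH → O:1 H:1
  + CH3 → C:1 H:3
Element totals:
  C: 7
  H: 14
  O: 1
Molecular formula: C7H14O.
  M = 7(12.0) + 14(1.007825) + 15.994915
    = 84.000000 + 14.109550 + 15.994915 = 114.104465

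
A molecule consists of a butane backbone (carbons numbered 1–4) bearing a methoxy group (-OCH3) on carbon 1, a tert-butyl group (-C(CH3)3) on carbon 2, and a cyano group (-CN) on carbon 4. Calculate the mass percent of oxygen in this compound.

9.45%

Atom tally by fragment:
  CH3OCH2 → C:2 H:5 O:1
  CH(C(CH3)3) → C:5 H:10
  CH2 → C:1 H:2
  CH2CN → C:2 H:2 N:1
Element totals:
  C: 10
  H: 19
  N: 1
  O: 1
Molecular formula: C10H19NO.
Molar mass = 169.268 g/mol.
Mass from O: 1 × 15.999 = 15.999 g/mol.
%O = 15.999 / 169.268 × 100 = 9.45%.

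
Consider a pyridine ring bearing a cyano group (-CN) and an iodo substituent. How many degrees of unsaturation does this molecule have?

Atom tally by fragment:
  pyridine ring core → C:5 H:5 N:1
  (− 2 ring H displaced by substituents)
  + CN → C:1 N:1
  + I → I:1
Element totals:
  C: 6
  H: 3
  I: 1
  N: 2
Molecular formula: C6H3IN2.
DoU = (2C + 2 + N − H − X) / 2 = (2·6 + 2 + 2 − 3 − 1) / 2 = 6.

6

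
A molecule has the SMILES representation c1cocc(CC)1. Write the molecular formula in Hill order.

C6H8O

Atom tally by fragment:
  furan ring core → C:4 H:4 O:1
  (− 1 ring H displaced by substituents)
  + C2H5 → C:2 H:5
Element totals:
  C: 6
  H: 8
  O: 1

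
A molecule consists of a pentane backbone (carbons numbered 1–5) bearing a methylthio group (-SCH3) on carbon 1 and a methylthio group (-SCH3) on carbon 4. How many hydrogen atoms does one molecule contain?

16

Atom tally by fragment:
  CH3SCH2 → C:2 H:5 S:1
  CH2 → C:1 H:2
  CH2 → C:1 H:2
  CH(SCH3) → C:2 H:4 S:1
  CH3 → C:1 H:3
Element totals:
  C: 7
  H: 16
  S: 2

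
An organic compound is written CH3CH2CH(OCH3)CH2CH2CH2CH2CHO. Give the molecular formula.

Atom tally by fragment:
  CH3 → C:1 H:3
  CH2 → C:1 H:2
  CH(OCH3) → C:2 H:4 O:1
  CH2 → C:1 H:2
  CH2 → C:1 H:2
  CH2 → C:1 H:2
  CH2CHO → C:2 H:3 O:1
Element totals:
  C: 9
  H: 18
  O: 2

C9H18O2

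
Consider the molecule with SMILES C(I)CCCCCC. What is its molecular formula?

C7H15I

Atom tally by fragment:
  ICH2 → C:1 H:2 I:1
  CH2 → C:1 H:2
  CH2 → C:1 H:2
  CH2 → C:1 H:2
  CH2 → C:1 H:2
  CH2 → C:1 H:2
  CH3 → C:1 H:3
Element totals:
  C: 7
  H: 15
  I: 1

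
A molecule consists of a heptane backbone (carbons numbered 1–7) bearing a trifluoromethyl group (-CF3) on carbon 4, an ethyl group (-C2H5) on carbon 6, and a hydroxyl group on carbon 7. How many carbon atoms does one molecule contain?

Atom tally by fragment:
  CH3 → C:1 H:3
  CH2 → C:1 H:2
  CH2 → C:1 H:2
  CH(CF3) → C:2 H:1 F:3
  CH2 → C:1 H:2
  CH(C2H5) → C:3 H:6
  CH2OH → C:1 H:3 O:1
Element totals:
  C: 10
  H: 19
  F: 3
  O: 1

10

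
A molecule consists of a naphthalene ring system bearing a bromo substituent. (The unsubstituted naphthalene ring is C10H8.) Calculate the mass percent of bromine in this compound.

38.59%

Atom tally by fragment:
  naphthalene ring system core → C:10 H:8
  (− 1 ring H displaced by substituents)
  + Br → Br:1
Element totals:
  C: 10
  H: 7
  Br: 1
Molecular formula: C10H7Br.
Molar mass = 207.070 g/mol.
Mass from Br: 1 × 79.904 = 79.904 g/mol.
%Br = 79.904 / 207.070 × 100 = 38.59%.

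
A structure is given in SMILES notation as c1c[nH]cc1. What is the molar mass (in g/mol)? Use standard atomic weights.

Atom tally by fragment:
  pyrrole ring core → C:4 H:5 N:1
Element totals:
  C: 4
  H: 5
  N: 1
Molecular formula: C4H5N.
  M = 4(12.011) + 5(1.008) + 14.007
    = 48.044 + 5.040 + 14.007 = 67.091

67.09 g/mol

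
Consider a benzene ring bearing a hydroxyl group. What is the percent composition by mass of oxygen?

17.00%

Atom tally by fragment:
  benzene ring core → C:6 H:6
  (− 1 ring H displaced by substituents)
  + OH → O:1 H:1
Element totals:
  C: 6
  H: 6
  O: 1
Molecular formula: C6H6O.
Molar mass = 94.113 g/mol.
Mass from O: 1 × 15.999 = 15.999 g/mol.
%O = 15.999 / 94.113 × 100 = 17.00%.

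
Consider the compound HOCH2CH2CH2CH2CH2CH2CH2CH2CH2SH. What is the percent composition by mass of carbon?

61.31%

Element totals:
  C: 9
  H: 20
  O: 1
  S: 1
Molecular formula: C9H20OS.
Molar mass = 176.318 g/mol.
Mass from C: 9 × 12.011 = 108.099 g/mol.
%C = 108.099 / 176.318 × 100 = 61.31%.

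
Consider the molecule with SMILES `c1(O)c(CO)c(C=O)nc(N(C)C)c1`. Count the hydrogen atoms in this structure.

Atom tally by fragment:
  pyridine ring core → C:5 H:5 N:1
  (− 4 ring H displaced by substituents)
  + OH → O:1 H:1
  + CH2OH → C:1 H:3 O:1
  + CHO → C:1 H:1 O:1
  + N(CH3)2 → N:1 C:2 H:6
Element totals:
  C: 9
  H: 12
  N: 2
  O: 3

12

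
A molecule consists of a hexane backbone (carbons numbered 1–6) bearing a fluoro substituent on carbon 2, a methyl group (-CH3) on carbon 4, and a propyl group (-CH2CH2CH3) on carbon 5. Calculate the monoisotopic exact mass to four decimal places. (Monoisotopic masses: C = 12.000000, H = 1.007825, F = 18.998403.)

160.1627

Atom tally by fragment:
  CH3 → C:1 H:3
  CH(F) → C:1 H:1 F:1
  CH2 → C:1 H:2
  CH(CH3) → C:2 H:4
  CH(CH2CH2CH3) → C:4 H:8
  CH3 → C:1 H:3
Element totals:
  C: 10
  H: 21
  F: 1
Molecular formula: C10H21F.
  M = 10(12.0) + 21(1.007825) + 18.998403
    = 120.000000 + 21.164325 + 18.998403 = 160.162728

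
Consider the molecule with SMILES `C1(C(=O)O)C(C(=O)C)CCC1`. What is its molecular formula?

Atom tally by fragment:
  cyclopentane ring core → C:5 H:10
  (− 2 ring H displaced by substituents)
  + COOH → C:1 H:1 O:2
  + COCH3 → C:2 H:3 O:1
Element totals:
  C: 8
  H: 12
  O: 3

C8H12O3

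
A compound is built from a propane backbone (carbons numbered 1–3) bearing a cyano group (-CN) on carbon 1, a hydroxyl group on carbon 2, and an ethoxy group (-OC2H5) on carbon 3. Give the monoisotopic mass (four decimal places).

Atom tally by fragment:
  NCCH2 → C:2 H:2 N:1
  CH(OH) → C:1 H:2 O:1
  CH2OC2H5 → C:3 H:7 O:1
Element totals:
  C: 6
  H: 11
  N: 1
  O: 2
Molecular formula: C6H11NO2.
  M = 6(12.0) + 11(1.007825) + 14.003074 + 2(15.994915)
    = 72.000000 + 11.086075 + 14.003074 + 31.989830 = 129.078979

129.0790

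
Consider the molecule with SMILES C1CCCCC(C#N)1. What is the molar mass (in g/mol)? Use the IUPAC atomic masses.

109.17 g/mol

Atom tally by fragment:
  cyclohexane ring core → C:6 H:12
  (− 1 ring H displaced by substituents)
  + CN → C:1 N:1
Element totals:
  C: 7
  H: 11
  N: 1
Molecular formula: C7H11N.
  M = 7(12.011) + 11(1.008) + 14.007
    = 84.077 + 11.088 + 14.007 = 109.172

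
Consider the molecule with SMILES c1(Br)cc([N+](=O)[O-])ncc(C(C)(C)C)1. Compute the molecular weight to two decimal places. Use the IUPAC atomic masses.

259.10 g/mol

Atom tally by fragment:
  pyridine ring core → C:5 H:5 N:1
  (− 3 ring H displaced by substituents)
  + Br → Br:1
  + NO2 → N:1 O:2
  + C(CH3)3 → C:4 H:9
Element totals:
  C: 9
  H: 11
  Br: 1
  N: 2
  O: 2
Molecular formula: C9H11BrN2O2.
  M = 9(12.011) + 11(1.008) + 79.904 + 2(14.007) + 2(15.999)
    = 108.099 + 11.088 + 79.904 + 28.014 + 31.998 = 259.103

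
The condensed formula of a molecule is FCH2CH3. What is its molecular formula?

C2H5F

Atom tally by fragment:
  FCH2 → C:1 H:2 F:1
  CH3 → C:1 H:3
Element totals:
  C: 2
  H: 5
  F: 1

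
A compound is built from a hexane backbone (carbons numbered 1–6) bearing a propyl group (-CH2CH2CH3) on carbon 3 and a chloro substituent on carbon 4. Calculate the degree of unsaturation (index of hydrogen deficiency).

0

Atom tally by fragment:
  CH3 → C:1 H:3
  CH2 → C:1 H:2
  CH(CH2CH2CH3) → C:4 H:8
  CH(Cl) → C:1 H:1 Cl:1
  CH2 → C:1 H:2
  CH3 → C:1 H:3
Element totals:
  C: 9
  H: 19
  Cl: 1
Molecular formula: C9H19Cl.
DoU = (2C + 2 + N − H − X) / 2 = (2·9 + 2 + 0 − 19 − 1) / 2 = 0.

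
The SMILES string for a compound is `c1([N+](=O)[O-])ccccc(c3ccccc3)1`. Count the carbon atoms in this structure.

Atom tally by fragment:
  benzene ring core → C:6 H:6
  (− 2 ring H displaced by substituents)
  + NO2 → N:1 O:2
  + C6H5 → C:6 H:5
Element totals:
  C: 12
  H: 9
  N: 1
  O: 2

12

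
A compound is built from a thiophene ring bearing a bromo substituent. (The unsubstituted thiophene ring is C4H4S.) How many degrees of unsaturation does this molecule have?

Atom tally by fragment:
  thiophene ring core → C:4 H:4 S:1
  (− 1 ring H displaced by substituents)
  + Br → Br:1
Element totals:
  C: 4
  H: 3
  Br: 1
  S: 1
Molecular formula: C4H3BrS.
DoU = (2C + 2 + N − H − X) / 2 = (2·4 + 2 + 0 − 3 − 1) / 2 = 3.

3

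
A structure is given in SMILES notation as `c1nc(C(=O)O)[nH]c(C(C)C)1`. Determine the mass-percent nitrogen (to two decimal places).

18.17%

Atom tally by fragment:
  imidazole ring core → C:3 H:4 N:2
  (− 2 ring H displaced by substituents)
  + COOH → C:1 H:1 O:2
  + CH(CH3)2 → C:3 H:7
Element totals:
  C: 7
  H: 10
  N: 2
  O: 2
Molecular formula: C7H10N2O2.
Molar mass = 154.169 g/mol.
Mass from N: 2 × 14.007 = 28.014 g/mol.
%N = 28.014 / 154.169 × 100 = 18.17%.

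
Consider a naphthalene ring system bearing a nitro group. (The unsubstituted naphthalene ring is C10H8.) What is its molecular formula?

C10H7NO2

Atom tally by fragment:
  naphthalene ring system core → C:10 H:8
  (− 1 ring H displaced by substituents)
  + NO2 → N:1 O:2
Element totals:
  C: 10
  H: 7
  N: 1
  O: 2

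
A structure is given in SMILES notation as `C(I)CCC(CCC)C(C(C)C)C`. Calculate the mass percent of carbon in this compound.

48.65%

Atom tally by fragment:
  ICH2 → C:1 H:2 I:1
  CH2 → C:1 H:2
  CH2 → C:1 H:2
  CH(CH2CH2CH3) → C:4 H:8
  CH(CH(CH3)2) → C:4 H:8
  CH3 → C:1 H:3
Element totals:
  C: 12
  H: 25
  I: 1
Molecular formula: C12H25I.
Molar mass = 296.236 g/mol.
Mass from C: 12 × 12.011 = 144.132 g/mol.
%C = 144.132 / 296.236 × 100 = 48.65%.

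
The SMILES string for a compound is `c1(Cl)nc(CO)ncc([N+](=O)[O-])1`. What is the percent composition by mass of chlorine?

Atom tally by fragment:
  pyrimidine ring core → C:4 H:4 N:2
  (− 3 ring H displaced by substituents)
  + Cl → Cl:1
  + CH2OH → C:1 H:3 O:1
  + NO2 → N:1 O:2
Element totals:
  C: 5
  H: 4
  Cl: 1
  N: 3
  O: 3
Molecular formula: C5H4ClN3O3.
Molar mass = 189.555 g/mol.
Mass from Cl: 1 × 35.45 = 35.450 g/mol.
%Cl = 35.450 / 189.555 × 100 = 18.70%.

18.70%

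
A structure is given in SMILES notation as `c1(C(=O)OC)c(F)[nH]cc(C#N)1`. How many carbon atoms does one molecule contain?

Atom tally by fragment:
  pyrrole ring core → C:4 H:5 N:1
  (− 3 ring H displaced by substituents)
  + COOCH3 → C:2 H:3 O:2
  + F → F:1
  + CN → C:1 N:1
Element totals:
  C: 7
  H: 5
  F: 1
  N: 2
  O: 2

7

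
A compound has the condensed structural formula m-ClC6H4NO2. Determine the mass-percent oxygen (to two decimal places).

20.31%

Atom tally by fragment:
  benzene ring core → C:6 H:6
  (− 2 ring H displaced by substituents)
  + Cl → Cl:1
  + NO2 → N:1 O:2
Element totals:
  C: 6
  H: 4
  Cl: 1
  N: 1
  O: 2
Molecular formula: C6H4ClNO2.
Molar mass = 157.553 g/mol.
Mass from O: 2 × 15.999 = 31.998 g/mol.
%O = 31.998 / 157.553 × 100 = 20.31%.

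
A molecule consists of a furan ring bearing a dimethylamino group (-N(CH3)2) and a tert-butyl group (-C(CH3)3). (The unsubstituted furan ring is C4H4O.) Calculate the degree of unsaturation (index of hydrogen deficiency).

Atom tally by fragment:
  furan ring core → C:4 H:4 O:1
  (− 2 ring H displaced by substituents)
  + N(CH3)2 → N:1 C:2 H:6
  + C(CH3)3 → C:4 H:9
Element totals:
  C: 10
  H: 17
  N: 1
  O: 1
Molecular formula: C10H17NO.
DoU = (2C + 2 + N − H − X) / 2 = (2·10 + 2 + 1 − 17 − 0) / 2 = 3.

3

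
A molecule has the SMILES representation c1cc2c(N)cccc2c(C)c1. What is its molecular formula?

C11H11N

Atom tally by fragment:
  naphthalene ring system core → C:10 H:8
  (− 2 ring H displaced by substituents)
  + NH2 → N:1 H:2
  + CH3 → C:1 H:3
Element totals:
  C: 11
  H: 11
  N: 1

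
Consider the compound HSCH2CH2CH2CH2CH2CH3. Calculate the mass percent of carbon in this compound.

Atom tally by fragment:
  HSCH2 → C:1 H:3 S:1
  CH2 → C:1 H:2
  CH2 → C:1 H:2
  CH2 → C:1 H:2
  CH2 → C:1 H:2
  CH3 → C:1 H:3
Element totals:
  C: 6
  H: 14
  S: 1
Molecular formula: C6H14S.
Molar mass = 118.238 g/mol.
Mass from C: 6 × 12.011 = 72.066 g/mol.
%C = 72.066 / 118.238 × 100 = 60.95%.

60.95%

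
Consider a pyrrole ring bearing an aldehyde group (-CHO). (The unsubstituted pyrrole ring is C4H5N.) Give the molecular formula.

C5H5NO

Atom tally by fragment:
  pyrrole ring core → C:4 H:5 N:1
  (− 1 ring H displaced by substituents)
  + CHO → C:1 H:1 O:1
Element totals:
  C: 5
  H: 5
  N: 1
  O: 1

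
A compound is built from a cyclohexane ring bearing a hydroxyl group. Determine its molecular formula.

Atom tally by fragment:
  cyclohexane ring core → C:6 H:12
  (− 1 ring H displaced by substituents)
  + OH → O:1 H:1
Element totals:
  C: 6
  H: 12
  O: 1

C6H12O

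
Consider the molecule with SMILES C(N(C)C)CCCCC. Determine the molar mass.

129.25 g/mol

Atom tally by fragment:
  (CH3)2NCH2 → C:3 H:8 N:1
  CH2 → C:1 H:2
  CH2 → C:1 H:2
  CH2 → C:1 H:2
  CH2 → C:1 H:2
  CH3 → C:1 H:3
Element totals:
  C: 8
  H: 19
  N: 1
Molecular formula: C8H19N.
  M = 8(12.011) + 19(1.008) + 14.007
    = 96.088 + 19.152 + 14.007 = 129.247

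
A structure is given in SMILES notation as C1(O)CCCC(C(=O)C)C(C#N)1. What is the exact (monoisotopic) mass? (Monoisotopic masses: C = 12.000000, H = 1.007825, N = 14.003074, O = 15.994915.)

167.0946

Atom tally by fragment:
  cyclohexane ring core → C:6 H:12
  (− 3 ring H displaced by substituents)
  + OH → O:1 H:1
  + COCH3 → C:2 H:3 O:1
  + CN → C:1 N:1
Element totals:
  C: 9
  H: 13
  N: 1
  O: 2
Molecular formula: C9H13NO2.
  M = 9(12.0) + 13(1.007825) + 14.003074 + 2(15.994915)
    = 108.000000 + 13.101725 + 14.003074 + 31.989830 = 167.094629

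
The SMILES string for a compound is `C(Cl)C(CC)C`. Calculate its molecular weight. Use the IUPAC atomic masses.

Atom tally by fragment:
  ClCH2 → C:1 H:2 Cl:1
  CH(C2H5) → C:3 H:6
  CH3 → C:1 H:3
Element totals:
  C: 5
  H: 11
  Cl: 1
Molecular formula: C5H11Cl.
  M = 5(12.011) + 11(1.008) + 35.45
    = 60.055 + 11.088 + 35.450 = 106.593

106.59 g/mol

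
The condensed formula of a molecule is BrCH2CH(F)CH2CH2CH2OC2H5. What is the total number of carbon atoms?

7

Element totals:
  C: 7
  H: 14
  Br: 1
  F: 1
  O: 1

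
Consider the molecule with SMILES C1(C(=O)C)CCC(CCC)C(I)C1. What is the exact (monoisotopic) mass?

294.0481

Atom tally by fragment:
  cyclohexane ring core → C:6 H:12
  (− 3 ring H displaced by substituents)
  + COCH3 → C:2 H:3 O:1
  + CH2CH2CH3 → C:3 H:7
  + I → I:1
Element totals:
  C: 11
  H: 19
  I: 1
  O: 1
Molecular formula: C11H19IO.
  M = 11(12.0) + 19(1.007825) + 126.904472 + 15.994915
    = 132.000000 + 19.148675 + 126.904472 + 15.994915 = 294.048062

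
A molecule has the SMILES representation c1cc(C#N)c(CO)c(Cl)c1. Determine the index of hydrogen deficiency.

6

Atom tally by fragment:
  benzene ring core → C:6 H:6
  (− 3 ring H displaced by substituents)
  + CN → C:1 N:1
  + CH2OH → C:1 H:3 O:1
  + Cl → Cl:1
Element totals:
  C: 8
  H: 6
  Cl: 1
  N: 1
  O: 1
Molecular formula: C8H6ClNO.
DoU = (2C + 2 + N − H − X) / 2 = (2·8 + 2 + 1 − 6 − 1) / 2 = 6.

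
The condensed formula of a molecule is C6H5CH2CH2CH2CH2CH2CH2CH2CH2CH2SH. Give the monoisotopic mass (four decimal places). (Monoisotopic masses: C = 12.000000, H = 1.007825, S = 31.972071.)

Element totals:
  C: 15
  H: 24
  S: 1
Molecular formula: C15H24S.
  M = 15(12.0) + 24(1.007825) + 31.972071
    = 180.000000 + 24.187800 + 31.972071 = 236.159871

236.1599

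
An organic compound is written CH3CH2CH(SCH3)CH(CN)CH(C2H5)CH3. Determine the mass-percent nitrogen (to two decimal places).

Atom tally by fragment:
  CH3 → C:1 H:3
  CH2 → C:1 H:2
  CH(SCH3) → C:2 H:4 S:1
  CH(CN) → C:2 H:1 N:1
  CH(C2H5) → C:3 H:6
  CH3 → C:1 H:3
Element totals:
  C: 10
  H: 19
  N: 1
  S: 1
Molecular formula: C10H19NS.
Molar mass = 185.329 g/mol.
Mass from N: 1 × 14.007 = 14.007 g/mol.
%N = 14.007 / 185.329 × 100 = 7.56%.

7.56%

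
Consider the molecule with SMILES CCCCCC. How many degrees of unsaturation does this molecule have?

Atom tally by fragment:
  CH3 → C:1 H:3
  CH2 → C:1 H:2
  CH2 → C:1 H:2
  CH2 → C:1 H:2
  CH2 → C:1 H:2
  CH3 → C:1 H:3
Element totals:
  C: 6
  H: 14
Molecular formula: C6H14.
DoU = (2C + 2 + N − H − X) / 2 = (2·6 + 2 + 0 − 14 − 0) / 2 = 0.

0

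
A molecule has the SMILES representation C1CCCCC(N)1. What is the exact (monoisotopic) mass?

99.1048

Atom tally by fragment:
  cyclohexane ring core → C:6 H:12
  (− 1 ring H displaced by substituents)
  + NH2 → N:1 H:2
Element totals:
  C: 6
  H: 13
  N: 1
Molecular formula: C6H13N.
  M = 6(12.0) + 13(1.007825) + 14.003074
    = 72.000000 + 13.101725 + 14.003074 = 99.104799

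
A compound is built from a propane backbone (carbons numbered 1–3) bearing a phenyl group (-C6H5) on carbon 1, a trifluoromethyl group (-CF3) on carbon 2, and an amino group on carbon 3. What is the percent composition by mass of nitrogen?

Atom tally by fragment:
  C6H5CH2 → C:7 H:7
  CH(CF3) → C:2 H:1 F:3
  CH2NH2 → C:1 H:4 N:1
Element totals:
  C: 10
  H: 12
  F: 3
  N: 1
Molecular formula: C10H12F3N.
Molar mass = 203.207 g/mol.
Mass from N: 1 × 14.007 = 14.007 g/mol.
%N = 14.007 / 203.207 × 100 = 6.89%.

6.89%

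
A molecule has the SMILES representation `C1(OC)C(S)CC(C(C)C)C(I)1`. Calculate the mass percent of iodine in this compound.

42.27%

Atom tally by fragment:
  cyclopentane ring core → C:5 H:10
  (− 4 ring H displaced by substituents)
  + OCH3 → C:1 H:3 O:1
  + SH → S:1 H:1
  + CH(CH3)2 → C:3 H:7
  + I → I:1
Element totals:
  C: 9
  H: 17
  I: 1
  O: 1
  S: 1
Molecular formula: C9H17IOS.
Molar mass = 300.198 g/mol.
Mass from I: 1 × 126.904 = 126.904 g/mol.
%I = 126.904 / 300.198 × 100 = 42.27%.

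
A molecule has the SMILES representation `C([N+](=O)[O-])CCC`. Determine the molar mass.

103.12 g/mol

Atom tally by fragment:
  O2NCH2 → C:1 H:2 N:1 O:2
  CH2 → C:1 H:2
  CH2 → C:1 H:2
  CH3 → C:1 H:3
Element totals:
  C: 4
  H: 9
  N: 1
  O: 2
Molecular formula: C4H9NO2.
  M = 4(12.011) + 9(1.008) + 14.007 + 2(15.999)
    = 48.044 + 9.072 + 14.007 + 31.998 = 103.121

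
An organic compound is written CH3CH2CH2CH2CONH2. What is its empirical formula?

Element totals:
  C: 5
  H: 11
  N: 1
  O: 1
Molecular formula: C5H11NO.
gcd of subscripts (5, 11, 1, 1) = 1, so the empirical formula equals the molecular formula.

C5H11NO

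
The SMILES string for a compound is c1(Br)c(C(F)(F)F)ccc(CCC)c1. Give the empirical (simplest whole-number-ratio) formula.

C10H10BrF3

Atom tally by fragment:
  benzene ring core → C:6 H:6
  (− 3 ring H displaced by substituents)
  + Br → Br:1
  + CF3 → C:1 F:3
  + CH2CH2CH3 → C:3 H:7
Element totals:
  C: 10
  H: 10
  Br: 1
  F: 3
Molecular formula: C10H10BrF3.
gcd of subscripts (1, 10, 3, 10) = 1, so the empirical formula equals the molecular formula.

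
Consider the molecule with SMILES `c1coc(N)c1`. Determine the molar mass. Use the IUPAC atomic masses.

83.09 g/mol

Atom tally by fragment:
  furan ring core → C:4 H:4 O:1
  (− 1 ring H displaced by substituents)
  + NH2 → N:1 H:2
Element totals:
  C: 4
  H: 5
  N: 1
  O: 1
Molecular formula: C4H5NO.
  M = 4(12.011) + 5(1.008) + 14.007 + 15.999
    = 48.044 + 5.040 + 14.007 + 15.999 = 83.090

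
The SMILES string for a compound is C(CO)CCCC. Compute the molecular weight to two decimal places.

102.18 g/mol

Atom tally by fragment:
  HOCH2CH2 → C:2 H:5 O:1
  CH2 → C:1 H:2
  CH2 → C:1 H:2
  CH2 → C:1 H:2
  CH3 → C:1 H:3
Element totals:
  C: 6
  H: 14
  O: 1
Molecular formula: C6H14O.
  M = 6(12.011) + 14(1.008) + 15.999
    = 72.066 + 14.112 + 15.999 = 102.177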